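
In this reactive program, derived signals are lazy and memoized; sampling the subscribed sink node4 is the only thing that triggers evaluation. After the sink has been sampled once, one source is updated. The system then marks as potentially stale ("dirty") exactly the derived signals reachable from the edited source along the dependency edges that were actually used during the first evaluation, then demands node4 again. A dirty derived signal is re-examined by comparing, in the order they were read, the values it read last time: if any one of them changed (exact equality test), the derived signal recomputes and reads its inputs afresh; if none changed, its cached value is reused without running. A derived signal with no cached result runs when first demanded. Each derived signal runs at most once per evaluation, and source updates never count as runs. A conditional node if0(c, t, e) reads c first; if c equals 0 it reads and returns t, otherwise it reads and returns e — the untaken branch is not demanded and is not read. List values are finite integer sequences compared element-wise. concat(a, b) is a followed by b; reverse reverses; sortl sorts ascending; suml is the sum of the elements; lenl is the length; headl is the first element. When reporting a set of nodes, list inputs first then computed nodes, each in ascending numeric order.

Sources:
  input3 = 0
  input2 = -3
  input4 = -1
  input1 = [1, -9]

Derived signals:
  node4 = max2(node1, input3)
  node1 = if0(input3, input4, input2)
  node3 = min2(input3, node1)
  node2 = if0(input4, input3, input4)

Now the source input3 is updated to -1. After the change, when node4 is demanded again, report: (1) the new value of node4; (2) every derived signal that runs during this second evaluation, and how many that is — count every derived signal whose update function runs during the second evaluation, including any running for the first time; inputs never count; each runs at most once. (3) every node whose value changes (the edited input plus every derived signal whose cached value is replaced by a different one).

First demand of the output computes:
  node1 = if0(input3=0 -> then branch input4) = -1
  node4 = max2(-1, 0) = 0

After the edit, cleaning proceeds:
  node1: a read changed (input3 0->-1) — executes, giving -3.
  node4: a read changed (node1 -1->-3; input3 0->-1) — executes, giving -1.

Demanding node4 again yields -1.
2 derived signals run: node1, node4.
The nodes whose values change: input3, node1, node4.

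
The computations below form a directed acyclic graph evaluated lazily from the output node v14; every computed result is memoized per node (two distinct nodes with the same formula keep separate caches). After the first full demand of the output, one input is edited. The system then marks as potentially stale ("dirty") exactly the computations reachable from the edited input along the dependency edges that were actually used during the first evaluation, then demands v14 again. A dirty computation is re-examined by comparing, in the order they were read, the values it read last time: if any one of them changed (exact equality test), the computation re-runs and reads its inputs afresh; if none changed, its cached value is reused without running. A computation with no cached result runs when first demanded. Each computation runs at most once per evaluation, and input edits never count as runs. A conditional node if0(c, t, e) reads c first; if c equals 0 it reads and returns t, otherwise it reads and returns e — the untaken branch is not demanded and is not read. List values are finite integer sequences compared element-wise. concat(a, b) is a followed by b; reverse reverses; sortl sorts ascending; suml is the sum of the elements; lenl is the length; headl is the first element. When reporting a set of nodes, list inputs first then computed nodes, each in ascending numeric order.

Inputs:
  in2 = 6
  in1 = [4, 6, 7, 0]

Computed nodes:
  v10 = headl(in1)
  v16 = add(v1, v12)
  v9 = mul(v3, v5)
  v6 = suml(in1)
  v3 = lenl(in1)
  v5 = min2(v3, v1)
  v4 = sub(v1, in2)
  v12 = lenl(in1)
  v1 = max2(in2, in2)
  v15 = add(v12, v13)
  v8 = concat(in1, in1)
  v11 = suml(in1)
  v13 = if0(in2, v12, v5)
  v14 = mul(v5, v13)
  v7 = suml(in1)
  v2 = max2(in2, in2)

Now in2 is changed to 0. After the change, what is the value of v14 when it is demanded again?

First demand of the output computes:
  v1 = max2(6, 6) = 6
  v3 = lenl([4, 6, 7, 0]) = 4
  v5 = min2(4, 6) = 4
  v13 = if0(in2=6 -> else branch v5) = 4
  v14 = mul(4, 4) = 16

After the edit, cleaning proceeds:
  v1: a read changed (in2 6->0; in2 6->0) — executes, giving 0.
  v5: a read changed (v1 6->0) — executes, giving 0.
  v12: had never run; runs now, result 4.
  v13: a read changed (in2 6->0; v5 4->0) — executes, giving 4 — identical to its old value.
  v14: a read changed (v5 4->0) — executes, giving 0.

Note the branch switch — v12 had no cache and runs now for the first time.

Demanding v14 again yields 0.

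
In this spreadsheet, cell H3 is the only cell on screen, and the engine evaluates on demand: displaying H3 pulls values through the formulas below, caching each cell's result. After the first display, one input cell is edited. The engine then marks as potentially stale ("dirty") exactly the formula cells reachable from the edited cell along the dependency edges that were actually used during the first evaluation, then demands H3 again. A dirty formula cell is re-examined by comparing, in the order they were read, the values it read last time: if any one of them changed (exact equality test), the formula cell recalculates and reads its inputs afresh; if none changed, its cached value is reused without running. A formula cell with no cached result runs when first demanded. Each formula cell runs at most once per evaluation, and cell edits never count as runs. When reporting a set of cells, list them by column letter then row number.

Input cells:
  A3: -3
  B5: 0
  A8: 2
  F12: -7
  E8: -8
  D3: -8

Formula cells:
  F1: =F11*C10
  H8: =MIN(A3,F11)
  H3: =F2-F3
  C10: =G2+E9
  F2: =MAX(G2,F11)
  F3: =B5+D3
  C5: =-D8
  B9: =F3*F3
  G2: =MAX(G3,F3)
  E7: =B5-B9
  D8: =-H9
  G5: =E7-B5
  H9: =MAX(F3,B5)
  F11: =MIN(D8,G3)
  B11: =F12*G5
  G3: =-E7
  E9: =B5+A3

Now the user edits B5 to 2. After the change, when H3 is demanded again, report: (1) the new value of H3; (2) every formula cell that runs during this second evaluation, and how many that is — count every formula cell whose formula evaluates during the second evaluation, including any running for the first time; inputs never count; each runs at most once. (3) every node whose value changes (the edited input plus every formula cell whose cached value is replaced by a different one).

H3 now evaluates to 40.
Run set: B9, D8, E7, F2, F3, F11, G2, G3, H3, H9 (10 run).
Changed values: B5, B9, D8, E7, F2, F3, F11, G2, G3, H3, H9.

Initial pass — values computed on the first demand:
  F3 = 0 + -8 = -8
  B9 = -8 * -8 = 64
  E7 = 0 - 64 = -64
  G3 = -(-64) = 64
  G2 = MAX(64, -8) = 64
  H9 = MAX(-8, 0) = 0
  D8 = -(0) = 0
  F11 = MIN(0, 64) = 0
  F2 = MAX(64, 0) = 64
  H3 = 64 - -8 = 72

Second demand — change propagation:
  F3: re-runs because B5 0->2; new result -6.
  B9: re-runs because F3 -8->-6; F3 -8->-6; new result 36.
  E7: re-runs because B5 0->2; B9 64->36; new result -34.
  G3: re-runs because E7 -64->-34; new result 34.
  G2: re-runs because G3 64->34; F3 -8->-6; new result 34.
  H9: re-runs because F3 -8->-6; B5 0->2; new result 2.
  D8: re-runs because H9 0->2; new result -2.
  F11: re-runs because D8 0->-2; G3 64->34; new result -2.
  F2: re-runs because G2 64->34; F11 0->-2; new result 34.
  H3: re-runs because F2 64->34; F3 -8->-6; new result 40.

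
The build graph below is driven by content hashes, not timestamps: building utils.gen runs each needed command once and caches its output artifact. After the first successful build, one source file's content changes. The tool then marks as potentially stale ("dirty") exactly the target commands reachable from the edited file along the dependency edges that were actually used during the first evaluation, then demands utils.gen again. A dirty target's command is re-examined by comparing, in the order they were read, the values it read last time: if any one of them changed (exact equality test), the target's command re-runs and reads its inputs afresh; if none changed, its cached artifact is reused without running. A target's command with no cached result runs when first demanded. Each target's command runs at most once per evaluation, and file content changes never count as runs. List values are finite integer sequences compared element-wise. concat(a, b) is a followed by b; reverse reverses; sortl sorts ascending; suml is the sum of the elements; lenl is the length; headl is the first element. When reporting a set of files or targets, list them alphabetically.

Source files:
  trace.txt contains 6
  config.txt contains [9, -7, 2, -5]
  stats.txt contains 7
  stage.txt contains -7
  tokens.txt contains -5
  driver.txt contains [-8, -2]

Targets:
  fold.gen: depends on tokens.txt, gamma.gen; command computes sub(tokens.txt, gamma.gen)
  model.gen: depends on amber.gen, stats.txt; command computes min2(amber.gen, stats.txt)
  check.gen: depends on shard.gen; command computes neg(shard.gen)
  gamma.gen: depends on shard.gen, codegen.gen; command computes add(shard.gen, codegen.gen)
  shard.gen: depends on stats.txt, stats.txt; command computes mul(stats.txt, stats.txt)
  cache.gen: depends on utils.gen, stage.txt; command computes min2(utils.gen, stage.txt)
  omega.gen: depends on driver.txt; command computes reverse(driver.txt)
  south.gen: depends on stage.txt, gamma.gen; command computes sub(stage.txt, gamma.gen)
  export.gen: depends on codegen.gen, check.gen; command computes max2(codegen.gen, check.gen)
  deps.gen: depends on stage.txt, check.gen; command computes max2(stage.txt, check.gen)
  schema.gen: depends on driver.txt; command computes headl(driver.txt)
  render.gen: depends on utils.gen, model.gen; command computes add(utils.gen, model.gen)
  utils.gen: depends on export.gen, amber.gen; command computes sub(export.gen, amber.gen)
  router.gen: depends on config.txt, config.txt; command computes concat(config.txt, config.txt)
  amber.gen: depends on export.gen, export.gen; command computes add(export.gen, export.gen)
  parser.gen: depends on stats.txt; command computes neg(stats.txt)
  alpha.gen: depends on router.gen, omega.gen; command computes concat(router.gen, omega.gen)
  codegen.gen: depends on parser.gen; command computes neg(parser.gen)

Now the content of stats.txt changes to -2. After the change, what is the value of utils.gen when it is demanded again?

utils.gen now evaluates to 2.

Initial pass — values computed on the first demand:
  parser.gen = neg(7) = -7
  codegen.gen = neg(-7) = 7
  shard.gen = mul(7, 7) = 49
  check.gen = neg(49) = -49
  export.gen = max2(7, -49) = 7
  amber.gen = add(7, 7) = 14
  utils.gen = sub(7, 14) = -7

Second demand — change propagation:
  parser.gen: re-runs because stats.txt 7->-2; new result 2.
  codegen.gen: re-runs because parser.gen -7->2; new result -2.
  shard.gen: re-runs because stats.txt 7->-2; stats.txt 7->-2; new result 4.
  check.gen: re-runs because shard.gen 49->4; new result -4.
  export.gen: re-runs because codegen.gen 7->-2; check.gen -49->-4; new result -2.
  amber.gen: re-runs because export.gen 7->-2; export.gen 7->-2; new result -4.
  utils.gen: re-runs because export.gen 7->-2; amber.gen 14->-4; new result 2.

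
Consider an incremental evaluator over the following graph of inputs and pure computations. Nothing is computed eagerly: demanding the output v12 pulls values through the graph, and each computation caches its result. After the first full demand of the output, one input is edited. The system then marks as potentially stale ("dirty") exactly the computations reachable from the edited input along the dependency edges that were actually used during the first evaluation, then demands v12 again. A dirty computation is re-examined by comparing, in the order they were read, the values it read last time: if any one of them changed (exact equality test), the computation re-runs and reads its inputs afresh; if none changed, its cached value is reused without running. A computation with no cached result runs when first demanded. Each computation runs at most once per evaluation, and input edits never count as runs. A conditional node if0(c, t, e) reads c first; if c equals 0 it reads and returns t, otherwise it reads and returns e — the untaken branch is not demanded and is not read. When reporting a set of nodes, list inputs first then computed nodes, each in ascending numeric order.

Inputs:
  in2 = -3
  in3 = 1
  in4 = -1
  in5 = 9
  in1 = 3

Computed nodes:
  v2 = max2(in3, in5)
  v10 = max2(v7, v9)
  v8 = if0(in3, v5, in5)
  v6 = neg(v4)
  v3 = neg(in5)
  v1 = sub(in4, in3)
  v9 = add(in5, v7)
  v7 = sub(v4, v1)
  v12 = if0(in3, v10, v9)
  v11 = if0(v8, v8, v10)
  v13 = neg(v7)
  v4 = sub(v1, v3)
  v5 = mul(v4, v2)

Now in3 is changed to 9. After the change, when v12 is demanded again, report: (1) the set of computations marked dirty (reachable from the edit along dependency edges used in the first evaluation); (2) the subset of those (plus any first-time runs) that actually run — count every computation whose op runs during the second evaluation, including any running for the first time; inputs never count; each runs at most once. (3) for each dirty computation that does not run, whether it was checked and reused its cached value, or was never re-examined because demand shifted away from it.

Dirty set: v1, v4, v7, v9, v12.
Run set: v1, v4, v7, v12 (4 run).
Re-examined without running (cache reused): v9.
The important point: at v9 every value read last time is unchanged, so the dirty flag clears without a run.

Initial pass — values computed on the first demand:
  v1 = sub(-1, 1) = -2
  v3 = neg(9) = -9
  v4 = sub(-2, -9) = 7
  v7 = sub(7, -2) = 9
  v9 = add(9, 9) = 18
  v12 = if0(in3=1 -> else branch v9) = 18

Second demand — change propagation:
  v1: re-runs because in3 1->9; new result -10.
  v4: re-runs because v1 -2->-10; new result -1.
  v7: re-runs because v4 7->-1; v1 -2->-10; new result 9 (unchanged).
  v9: re-examined; everything it read last time is the same (in5 unchanged, v7 unchanged) — cache 18 kept, no run.
  v12: re-runs because in3 1->9; new result 18 (unchanged).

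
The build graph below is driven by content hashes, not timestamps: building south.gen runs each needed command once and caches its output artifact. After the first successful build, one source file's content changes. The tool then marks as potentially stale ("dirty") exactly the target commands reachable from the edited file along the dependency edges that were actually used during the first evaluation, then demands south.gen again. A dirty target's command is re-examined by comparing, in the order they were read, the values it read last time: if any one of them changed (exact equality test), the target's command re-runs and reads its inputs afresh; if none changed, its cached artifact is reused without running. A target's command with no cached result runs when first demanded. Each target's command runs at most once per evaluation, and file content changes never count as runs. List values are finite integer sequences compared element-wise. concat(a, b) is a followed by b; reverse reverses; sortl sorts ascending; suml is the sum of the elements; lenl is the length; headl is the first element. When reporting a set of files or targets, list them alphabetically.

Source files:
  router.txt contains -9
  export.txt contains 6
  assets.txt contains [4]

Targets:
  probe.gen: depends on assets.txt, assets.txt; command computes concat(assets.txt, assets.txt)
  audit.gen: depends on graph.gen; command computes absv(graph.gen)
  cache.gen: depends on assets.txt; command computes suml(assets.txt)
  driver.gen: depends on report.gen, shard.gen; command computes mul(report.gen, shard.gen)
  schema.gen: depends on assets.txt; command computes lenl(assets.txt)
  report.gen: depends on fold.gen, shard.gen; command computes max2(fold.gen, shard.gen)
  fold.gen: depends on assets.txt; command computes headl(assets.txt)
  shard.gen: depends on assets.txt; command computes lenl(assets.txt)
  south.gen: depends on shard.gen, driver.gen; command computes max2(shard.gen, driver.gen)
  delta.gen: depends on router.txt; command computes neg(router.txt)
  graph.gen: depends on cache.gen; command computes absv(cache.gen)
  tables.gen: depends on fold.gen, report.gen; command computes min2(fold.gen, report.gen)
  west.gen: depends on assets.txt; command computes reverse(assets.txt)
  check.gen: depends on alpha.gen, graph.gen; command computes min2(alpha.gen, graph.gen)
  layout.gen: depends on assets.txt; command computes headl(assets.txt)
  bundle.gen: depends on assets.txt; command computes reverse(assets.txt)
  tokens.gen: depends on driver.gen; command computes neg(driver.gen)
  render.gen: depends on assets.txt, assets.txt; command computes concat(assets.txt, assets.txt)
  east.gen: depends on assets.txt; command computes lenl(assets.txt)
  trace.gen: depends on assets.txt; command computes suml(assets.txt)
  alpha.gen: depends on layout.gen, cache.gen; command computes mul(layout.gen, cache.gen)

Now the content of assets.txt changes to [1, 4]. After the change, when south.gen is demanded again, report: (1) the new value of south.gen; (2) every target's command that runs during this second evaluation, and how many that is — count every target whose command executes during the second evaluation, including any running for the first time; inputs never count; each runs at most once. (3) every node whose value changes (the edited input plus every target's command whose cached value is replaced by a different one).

Initial pass — values computed on the first demand:
  fold.gen = headl([4]) = 4
  shard.gen = lenl([4]) = 1
  report.gen = max2(4, 1) = 4
  driver.gen = mul(4, 1) = 4
  south.gen = max2(1, 4) = 4

Second demand — change propagation:
  fold.gen: re-runs because assets.txt [4]->[1, 4]; new result 1.
  shard.gen: re-runs because assets.txt [4]->[1, 4]; new result 2.
  report.gen: re-runs because fold.gen 4->1; shard.gen 1->2; new result 2.
  driver.gen: re-runs because report.gen 4->2; shard.gen 1->2; new result 4 (unchanged).
  south.gen: re-runs because shard.gen 1->2; new result 4 (unchanged).

south.gen now evaluates to 4.
Run set: driver.gen, fold.gen, report.gen, shard.gen, south.gen (5 run).
Changed values: assets.txt, fold.gen, report.gen, shard.gen.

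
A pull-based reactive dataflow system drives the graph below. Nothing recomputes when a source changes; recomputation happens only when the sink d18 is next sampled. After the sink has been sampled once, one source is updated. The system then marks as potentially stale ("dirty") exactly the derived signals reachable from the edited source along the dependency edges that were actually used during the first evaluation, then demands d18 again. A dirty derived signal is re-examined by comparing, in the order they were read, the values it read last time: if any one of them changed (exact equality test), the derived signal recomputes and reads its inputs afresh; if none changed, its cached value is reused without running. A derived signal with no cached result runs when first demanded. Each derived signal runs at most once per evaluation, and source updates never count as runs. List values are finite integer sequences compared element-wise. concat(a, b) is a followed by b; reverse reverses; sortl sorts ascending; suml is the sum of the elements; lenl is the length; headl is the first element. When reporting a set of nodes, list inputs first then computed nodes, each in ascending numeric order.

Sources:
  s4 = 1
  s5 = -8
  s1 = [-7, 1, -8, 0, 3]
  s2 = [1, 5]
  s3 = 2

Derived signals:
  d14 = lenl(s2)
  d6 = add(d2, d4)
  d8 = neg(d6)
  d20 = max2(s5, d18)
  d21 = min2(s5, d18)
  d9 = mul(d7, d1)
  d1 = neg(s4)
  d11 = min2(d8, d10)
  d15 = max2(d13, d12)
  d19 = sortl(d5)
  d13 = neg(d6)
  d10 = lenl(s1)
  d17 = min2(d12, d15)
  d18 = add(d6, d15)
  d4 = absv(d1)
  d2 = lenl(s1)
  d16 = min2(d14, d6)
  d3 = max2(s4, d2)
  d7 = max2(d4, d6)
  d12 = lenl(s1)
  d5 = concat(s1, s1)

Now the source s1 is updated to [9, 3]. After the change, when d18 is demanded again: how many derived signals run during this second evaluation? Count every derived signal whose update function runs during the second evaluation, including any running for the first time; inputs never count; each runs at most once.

First evaluation (everything demanded from the output):
  d1 = neg(1) = -1
  d2 = lenl([-7, 1, -8, 0, 3]) = 5
  d4 = absv(-1) = 1
  d6 = add(5, 1) = 6
  d12 = lenl([-7, 1, -8, 0, 3]) = 5
  d13 = neg(6) = -6
  d15 = max2(-6, 5) = 5
  d18 = add(6, 5) = 11

Propagation after the edit:
  d2: runs — s1 [-7, 1, -8, 0, 3]->[9, 3]; result 2.
  d6: runs — d2 5->2; result 3.
  d12: runs — s1 [-7, 1, -8, 0, 3]->[9, 3]; result 2.
  d13: runs — d6 6->3; result -3.
  d15: runs — d13 -6->-3; d12 5->2; result 2.
  d18: runs — d6 6->3; d15 5->2; result 5.

Derived signals that run: d2, d6, d12, d13, d15, d18 — 6 in total.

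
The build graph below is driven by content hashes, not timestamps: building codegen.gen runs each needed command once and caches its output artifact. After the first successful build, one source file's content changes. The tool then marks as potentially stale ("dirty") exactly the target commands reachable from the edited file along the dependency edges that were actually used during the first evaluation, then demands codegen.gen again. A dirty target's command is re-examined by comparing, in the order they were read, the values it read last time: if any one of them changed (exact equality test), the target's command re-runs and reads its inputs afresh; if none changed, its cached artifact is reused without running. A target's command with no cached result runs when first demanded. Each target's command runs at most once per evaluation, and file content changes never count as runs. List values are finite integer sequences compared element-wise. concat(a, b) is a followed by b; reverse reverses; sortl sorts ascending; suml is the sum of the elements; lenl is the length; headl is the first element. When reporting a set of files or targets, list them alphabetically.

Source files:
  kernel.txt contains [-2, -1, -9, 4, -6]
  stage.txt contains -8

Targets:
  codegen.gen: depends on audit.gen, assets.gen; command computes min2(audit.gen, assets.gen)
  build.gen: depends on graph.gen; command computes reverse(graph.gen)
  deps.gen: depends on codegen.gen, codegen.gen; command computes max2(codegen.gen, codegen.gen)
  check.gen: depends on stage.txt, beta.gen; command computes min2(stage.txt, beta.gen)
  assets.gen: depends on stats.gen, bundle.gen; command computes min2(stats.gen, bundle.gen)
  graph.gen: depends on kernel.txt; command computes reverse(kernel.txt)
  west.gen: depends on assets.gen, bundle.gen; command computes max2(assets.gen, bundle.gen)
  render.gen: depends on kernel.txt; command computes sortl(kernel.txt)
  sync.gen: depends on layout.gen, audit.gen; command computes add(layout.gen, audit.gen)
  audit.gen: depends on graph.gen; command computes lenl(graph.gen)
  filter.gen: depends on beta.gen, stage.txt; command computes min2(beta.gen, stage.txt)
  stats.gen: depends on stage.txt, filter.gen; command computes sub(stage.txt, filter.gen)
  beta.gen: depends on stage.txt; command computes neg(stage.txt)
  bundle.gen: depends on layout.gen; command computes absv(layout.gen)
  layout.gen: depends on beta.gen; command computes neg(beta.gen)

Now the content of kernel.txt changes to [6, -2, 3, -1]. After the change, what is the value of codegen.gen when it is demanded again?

codegen.gen now evaluates to 0.

Initial pass — values computed on the first demand:
  beta.gen = neg(-8) = 8
  filter.gen = min2(8, -8) = -8
  graph.gen = reverse([-2, -1, -9, 4, -6]) = [-6, 4, -9, -1, -2]
  audit.gen = lenl([-6, 4, -9, -1, -2]) = 5
  layout.gen = neg(8) = -8
  bundle.gen = absv(-8) = 8
  stats.gen = sub(-8, -8) = 0
  assets.gen = min2(0, 8) = 0
  codegen.gen = min2(5, 0) = 0

Second demand — change propagation:
  graph.gen: re-runs because kernel.txt [-2, -1, -9, 4, -6]->[6, -2, 3, -1]; new result [-1, 3, -2, 6].
  audit.gen: re-runs because graph.gen [-6, 4, -9, -1, -2]->[-1, 3, -2, 6]; new result 4.
  codegen.gen: re-runs because audit.gen 5->4; new result 0 (unchanged).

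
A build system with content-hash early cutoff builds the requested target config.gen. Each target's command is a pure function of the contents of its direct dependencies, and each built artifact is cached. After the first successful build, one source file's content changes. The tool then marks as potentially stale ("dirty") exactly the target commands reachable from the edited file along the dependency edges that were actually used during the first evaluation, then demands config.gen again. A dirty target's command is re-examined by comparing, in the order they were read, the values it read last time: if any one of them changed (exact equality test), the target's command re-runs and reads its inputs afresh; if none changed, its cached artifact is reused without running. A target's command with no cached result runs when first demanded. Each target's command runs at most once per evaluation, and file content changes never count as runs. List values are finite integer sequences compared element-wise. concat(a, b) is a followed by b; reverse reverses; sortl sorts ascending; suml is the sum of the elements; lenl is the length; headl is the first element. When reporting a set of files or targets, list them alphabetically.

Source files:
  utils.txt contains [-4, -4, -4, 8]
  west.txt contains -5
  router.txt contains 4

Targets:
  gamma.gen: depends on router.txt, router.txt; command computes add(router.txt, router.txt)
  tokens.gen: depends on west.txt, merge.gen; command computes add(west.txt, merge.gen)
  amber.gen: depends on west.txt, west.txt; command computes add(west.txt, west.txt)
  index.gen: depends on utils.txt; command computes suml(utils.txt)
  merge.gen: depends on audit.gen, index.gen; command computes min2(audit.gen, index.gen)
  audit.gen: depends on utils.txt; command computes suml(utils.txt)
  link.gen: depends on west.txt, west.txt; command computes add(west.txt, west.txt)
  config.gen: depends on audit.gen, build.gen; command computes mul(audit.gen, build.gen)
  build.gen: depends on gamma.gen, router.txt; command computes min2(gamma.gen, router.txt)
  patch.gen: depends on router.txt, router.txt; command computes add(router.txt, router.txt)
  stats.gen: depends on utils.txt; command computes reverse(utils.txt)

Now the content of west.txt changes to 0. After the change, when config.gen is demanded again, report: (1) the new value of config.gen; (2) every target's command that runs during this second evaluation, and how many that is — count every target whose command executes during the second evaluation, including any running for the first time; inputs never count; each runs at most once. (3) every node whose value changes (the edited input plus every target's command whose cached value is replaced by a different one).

First evaluation (everything demanded from the output):
  audit.gen = suml([-4, -4, -4, 8]) = -4
  gamma.gen = add(4, 4) = 8
  build.gen = min2(8, 4) = 4
  config.gen = mul(-4, 4) = -16

Propagation after the edit:
  west.txt feeds no computation that the output demands — nothing is marked dirty and nothing runs.

Key observation: west.txt is never demanded by the output, so the edit triggers no recomputation at all.

New value of config.gen: -16.
Target commands that run: none — 0 in total.
Values that change: west.txt.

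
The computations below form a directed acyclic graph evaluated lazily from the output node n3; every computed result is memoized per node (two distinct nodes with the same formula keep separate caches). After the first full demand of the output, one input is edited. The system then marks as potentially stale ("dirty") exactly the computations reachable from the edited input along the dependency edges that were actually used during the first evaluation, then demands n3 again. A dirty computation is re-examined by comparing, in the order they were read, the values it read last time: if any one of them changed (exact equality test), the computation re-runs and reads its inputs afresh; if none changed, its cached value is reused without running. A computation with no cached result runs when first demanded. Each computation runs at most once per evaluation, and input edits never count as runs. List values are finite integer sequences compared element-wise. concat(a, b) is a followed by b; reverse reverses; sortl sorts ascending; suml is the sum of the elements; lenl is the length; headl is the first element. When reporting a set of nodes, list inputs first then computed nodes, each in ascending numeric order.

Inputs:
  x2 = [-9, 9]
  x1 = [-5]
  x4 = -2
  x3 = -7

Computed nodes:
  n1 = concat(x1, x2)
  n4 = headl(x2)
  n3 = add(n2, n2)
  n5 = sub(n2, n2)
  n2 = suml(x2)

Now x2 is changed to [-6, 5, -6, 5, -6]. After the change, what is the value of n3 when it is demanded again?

Demanding n3 again yields -16.

First demand of the output computes:
  n2 = suml([-9, 9]) = 0
  n3 = add(0, 0) = 0

After the edit, cleaning proceeds:
  n2: a read changed (x2 [-9, 9]->[-6, 5, -6, 5, -6]) — executes, giving -8.
  n3: a read changed (n2 0->-8; n2 0->-8) — executes, giving -16.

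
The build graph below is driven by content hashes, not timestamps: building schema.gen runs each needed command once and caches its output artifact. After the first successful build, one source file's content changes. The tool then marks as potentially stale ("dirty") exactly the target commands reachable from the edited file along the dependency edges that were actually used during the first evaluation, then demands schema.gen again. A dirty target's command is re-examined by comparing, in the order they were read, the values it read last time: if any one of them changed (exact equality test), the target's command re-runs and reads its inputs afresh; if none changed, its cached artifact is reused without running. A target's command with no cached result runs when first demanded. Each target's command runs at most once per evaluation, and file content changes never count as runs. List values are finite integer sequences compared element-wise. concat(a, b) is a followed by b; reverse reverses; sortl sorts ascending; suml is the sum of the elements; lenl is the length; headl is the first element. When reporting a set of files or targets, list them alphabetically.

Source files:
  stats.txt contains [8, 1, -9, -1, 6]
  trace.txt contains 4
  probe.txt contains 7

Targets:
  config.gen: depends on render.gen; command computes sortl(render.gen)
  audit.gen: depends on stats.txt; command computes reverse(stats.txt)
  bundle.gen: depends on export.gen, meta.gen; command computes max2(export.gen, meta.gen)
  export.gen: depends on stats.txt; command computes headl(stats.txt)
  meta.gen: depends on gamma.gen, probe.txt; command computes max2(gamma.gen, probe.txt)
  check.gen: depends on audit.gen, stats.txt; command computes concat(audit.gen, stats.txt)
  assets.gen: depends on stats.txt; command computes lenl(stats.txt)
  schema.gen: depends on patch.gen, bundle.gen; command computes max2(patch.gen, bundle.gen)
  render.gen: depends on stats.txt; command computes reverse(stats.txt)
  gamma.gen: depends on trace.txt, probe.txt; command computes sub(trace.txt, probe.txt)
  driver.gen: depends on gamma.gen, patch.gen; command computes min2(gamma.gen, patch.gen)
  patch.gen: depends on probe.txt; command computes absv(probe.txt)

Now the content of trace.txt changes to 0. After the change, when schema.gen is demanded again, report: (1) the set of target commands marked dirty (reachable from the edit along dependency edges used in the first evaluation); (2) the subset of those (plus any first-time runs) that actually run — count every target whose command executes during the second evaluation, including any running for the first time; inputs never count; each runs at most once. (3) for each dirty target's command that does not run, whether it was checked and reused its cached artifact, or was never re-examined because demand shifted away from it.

Dirty set: bundle.gen, gamma.gen, meta.gen, schema.gen.
Run set: gamma.gen, meta.gen (2 run).
Re-examined without running (cache reused): bundle.gen, schema.gen.
The important point: meta.gen recomputes to an identical value, and the output ends up unchanged.

Initial pass — values computed on the first demand:
  export.gen = headl([8, 1, -9, -1, 6]) = 8
  gamma.gen = sub(4, 7) = -3
  meta.gen = max2(-3, 7) = 7
  bundle.gen = max2(8, 7) = 8
  patch.gen = absv(7) = 7
  schema.gen = max2(7, 8) = 8

Second demand — change propagation:
  gamma.gen: re-runs because trace.txt 4->0; new result -7.
  meta.gen: re-runs because gamma.gen -3->-7; new result 7 (unchanged).
  bundle.gen: re-examined; everything it read last time is the same (export.gen unchanged, meta.gen unchanged) — cache 8 kept, no run.
  schema.gen: re-examined; everything it read last time is the same (patch.gen unchanged, bundle.gen unchanged) — cache 8 kept, no run.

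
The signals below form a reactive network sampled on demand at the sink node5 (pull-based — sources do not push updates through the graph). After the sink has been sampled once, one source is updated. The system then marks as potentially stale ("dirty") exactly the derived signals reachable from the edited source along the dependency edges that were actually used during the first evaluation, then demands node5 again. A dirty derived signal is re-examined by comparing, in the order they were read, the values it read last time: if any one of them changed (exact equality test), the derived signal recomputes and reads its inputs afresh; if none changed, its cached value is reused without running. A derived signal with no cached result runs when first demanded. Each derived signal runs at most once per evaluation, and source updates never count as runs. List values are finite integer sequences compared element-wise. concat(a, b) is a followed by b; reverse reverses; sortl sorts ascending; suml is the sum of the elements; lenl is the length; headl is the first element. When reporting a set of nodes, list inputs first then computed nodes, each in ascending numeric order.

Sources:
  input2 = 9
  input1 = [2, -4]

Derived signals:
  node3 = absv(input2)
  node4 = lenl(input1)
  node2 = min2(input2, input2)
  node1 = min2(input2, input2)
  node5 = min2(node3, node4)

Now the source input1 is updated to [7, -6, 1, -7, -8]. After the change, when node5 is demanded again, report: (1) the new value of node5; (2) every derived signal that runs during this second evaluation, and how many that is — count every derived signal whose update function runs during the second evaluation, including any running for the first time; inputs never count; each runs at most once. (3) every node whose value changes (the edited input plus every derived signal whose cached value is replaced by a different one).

Initial pass — values computed on the first demand:
  node3 = absv(9) = 9
  node4 = lenl([2, -4]) = 2
  node5 = min2(9, 2) = 2

Second demand — change propagation:
  node4: re-runs because input1 [2, -4]->[7, -6, 1, -7, -8]; new result 5.
  node5: re-runs because node4 2->5; new result 5.

node5 now evaluates to 5.
Run set: node4, node5 (2 run).
Changed values: input1, node4, node5.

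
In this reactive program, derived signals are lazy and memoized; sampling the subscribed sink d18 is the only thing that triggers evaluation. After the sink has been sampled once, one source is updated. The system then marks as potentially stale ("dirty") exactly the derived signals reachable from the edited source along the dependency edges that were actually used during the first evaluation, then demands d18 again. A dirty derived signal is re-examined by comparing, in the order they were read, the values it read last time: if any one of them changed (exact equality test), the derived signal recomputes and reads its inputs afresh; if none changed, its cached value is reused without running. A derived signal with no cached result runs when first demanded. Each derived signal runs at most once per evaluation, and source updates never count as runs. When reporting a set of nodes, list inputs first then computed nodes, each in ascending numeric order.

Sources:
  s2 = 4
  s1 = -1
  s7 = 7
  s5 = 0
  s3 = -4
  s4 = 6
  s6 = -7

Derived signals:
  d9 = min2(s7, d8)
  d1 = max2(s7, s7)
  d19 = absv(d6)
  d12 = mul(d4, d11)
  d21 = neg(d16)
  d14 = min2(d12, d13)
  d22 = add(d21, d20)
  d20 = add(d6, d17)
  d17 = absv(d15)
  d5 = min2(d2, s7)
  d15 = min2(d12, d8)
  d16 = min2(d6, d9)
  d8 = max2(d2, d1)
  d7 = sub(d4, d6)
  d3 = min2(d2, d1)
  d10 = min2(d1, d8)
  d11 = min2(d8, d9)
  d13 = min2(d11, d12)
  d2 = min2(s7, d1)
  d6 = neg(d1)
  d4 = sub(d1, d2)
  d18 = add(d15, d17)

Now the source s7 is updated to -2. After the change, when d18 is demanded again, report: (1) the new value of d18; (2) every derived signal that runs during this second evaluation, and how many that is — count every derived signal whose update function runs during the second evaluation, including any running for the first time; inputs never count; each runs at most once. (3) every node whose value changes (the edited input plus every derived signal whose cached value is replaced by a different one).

First demand of the output computes:
  d1 = max2(7, 7) = 7
  d2 = min2(7, 7) = 7
  d4 = sub(7, 7) = 0
  d8 = max2(7, 7) = 7
  d9 = min2(7, 7) = 7
  d11 = min2(7, 7) = 7
  d12 = mul(0, 7) = 0
  d15 = min2(0, 7) = 0
  d17 = absv(0) = 0
  d18 = add(0, 0) = 0

After the edit, cleaning proceeds:
  d1: a read changed (s7 7->-2; s7 7->-2) — executes, giving -2.
  d2: a read changed (s7 7->-2; d1 7->-2) — executes, giving -2.
  d4: a read changed (d1 7->-2; d2 7->-2) — executes, giving 0 — identical to its old value.
  d8: a read changed (d2 7->-2; d1 7->-2) — executes, giving -2.
  d9: a read changed (s7 7->-2; d8 7->-2) — executes, giving -2.
  d11: a read changed (d8 7->-2; d9 7->-2) — executes, giving -2.
  d12: a read changed (d11 7->-2) — executes, giving 0 — identical to its old value.
  d15: a read changed (d8 7->-2) — executes, giving -2.
  d17: a read changed (d15 0->-2) — executes, giving 2.
  d18: a read changed (d15 0->-2; d17 0->2) — executes, giving 0 — identical to its old value.

Demanding d18 again yields 0.
10 derived signals run: d1, d2, d4, d8, d9, d11, d12, d15, d17, d18.
The nodes whose values change: s7, d1, d2, d8, d9, d11, d15, d17.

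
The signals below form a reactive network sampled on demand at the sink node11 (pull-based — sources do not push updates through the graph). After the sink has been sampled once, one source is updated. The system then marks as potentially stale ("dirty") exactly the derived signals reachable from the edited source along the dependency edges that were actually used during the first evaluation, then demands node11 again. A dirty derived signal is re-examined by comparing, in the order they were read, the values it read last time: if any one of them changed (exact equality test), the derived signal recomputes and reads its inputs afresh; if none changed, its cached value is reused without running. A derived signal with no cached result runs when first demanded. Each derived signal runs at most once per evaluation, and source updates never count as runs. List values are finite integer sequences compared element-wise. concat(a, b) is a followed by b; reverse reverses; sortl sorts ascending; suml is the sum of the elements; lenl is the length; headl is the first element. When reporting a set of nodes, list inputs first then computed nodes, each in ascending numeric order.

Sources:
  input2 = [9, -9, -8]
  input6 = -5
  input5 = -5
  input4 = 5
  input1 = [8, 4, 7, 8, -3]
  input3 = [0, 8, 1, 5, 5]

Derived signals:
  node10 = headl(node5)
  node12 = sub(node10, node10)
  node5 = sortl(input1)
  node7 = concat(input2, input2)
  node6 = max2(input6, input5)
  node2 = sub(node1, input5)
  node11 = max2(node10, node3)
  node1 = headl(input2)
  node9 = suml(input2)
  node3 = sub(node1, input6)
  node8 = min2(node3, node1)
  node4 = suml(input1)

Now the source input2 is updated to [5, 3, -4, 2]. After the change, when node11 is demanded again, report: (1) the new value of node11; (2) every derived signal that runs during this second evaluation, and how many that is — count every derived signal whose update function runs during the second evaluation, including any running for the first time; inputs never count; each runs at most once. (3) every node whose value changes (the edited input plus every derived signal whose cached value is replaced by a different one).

Initial pass — values computed on the first demand:
  node1 = headl([9, -9, -8]) = 9
  node3 = sub(9, -5) = 14
  node5 = sortl([8, 4, 7, 8, -3]) = [-3, 4, 7, 8, 8]
  node10 = headl([-3, 4, 7, 8, 8]) = -3
  node11 = max2(-3, 14) = 14

Second demand — change propagation:
  node1: re-runs because input2 [9, -9, -8]->[5, 3, -4, 2]; new result 5.
  node3: re-runs because node1 9->5; new result 10.
  node11: re-runs because node3 14->10; new result 10.

node11 now evaluates to 10.
Run set: node1, node3, node11 (3 run).
Changed values: input2, node1, node3, node11.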